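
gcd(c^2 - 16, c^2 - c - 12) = c - 4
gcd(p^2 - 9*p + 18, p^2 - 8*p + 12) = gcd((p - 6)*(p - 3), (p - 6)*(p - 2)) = p - 6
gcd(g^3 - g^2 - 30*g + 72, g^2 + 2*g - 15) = g - 3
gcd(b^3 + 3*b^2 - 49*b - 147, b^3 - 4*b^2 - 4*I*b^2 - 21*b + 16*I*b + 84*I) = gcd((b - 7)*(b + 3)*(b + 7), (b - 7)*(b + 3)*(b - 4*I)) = b^2 - 4*b - 21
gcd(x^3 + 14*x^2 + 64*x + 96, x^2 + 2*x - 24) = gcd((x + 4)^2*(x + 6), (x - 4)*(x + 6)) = x + 6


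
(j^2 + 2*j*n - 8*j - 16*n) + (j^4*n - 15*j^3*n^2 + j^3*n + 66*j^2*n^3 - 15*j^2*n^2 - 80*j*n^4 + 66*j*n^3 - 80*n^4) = j^4*n - 15*j^3*n^2 + j^3*n + 66*j^2*n^3 - 15*j^2*n^2 + j^2 - 80*j*n^4 + 66*j*n^3 + 2*j*n - 8*j - 80*n^4 - 16*n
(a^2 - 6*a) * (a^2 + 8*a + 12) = a^4 + 2*a^3 - 36*a^2 - 72*a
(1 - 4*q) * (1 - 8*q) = 32*q^2 - 12*q + 1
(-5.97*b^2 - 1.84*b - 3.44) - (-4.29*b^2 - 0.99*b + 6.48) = -1.68*b^2 - 0.85*b - 9.92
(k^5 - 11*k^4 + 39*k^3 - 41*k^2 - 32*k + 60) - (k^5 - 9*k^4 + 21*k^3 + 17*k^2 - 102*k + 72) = -2*k^4 + 18*k^3 - 58*k^2 + 70*k - 12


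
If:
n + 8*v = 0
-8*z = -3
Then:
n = -8*v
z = 3/8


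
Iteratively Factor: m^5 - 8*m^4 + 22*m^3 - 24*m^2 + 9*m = (m)*(m^4 - 8*m^3 + 22*m^2 - 24*m + 9) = m*(m - 1)*(m^3 - 7*m^2 + 15*m - 9) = m*(m - 3)*(m - 1)*(m^2 - 4*m + 3) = m*(m - 3)^2*(m - 1)*(m - 1)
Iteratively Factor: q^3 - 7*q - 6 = (q + 2)*(q^2 - 2*q - 3) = (q - 3)*(q + 2)*(q + 1)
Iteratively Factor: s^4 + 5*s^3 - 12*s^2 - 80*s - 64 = (s - 4)*(s^3 + 9*s^2 + 24*s + 16) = (s - 4)*(s + 1)*(s^2 + 8*s + 16) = (s - 4)*(s + 1)*(s + 4)*(s + 4)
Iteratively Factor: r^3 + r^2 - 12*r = (r)*(r^2 + r - 12) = r*(r - 3)*(r + 4)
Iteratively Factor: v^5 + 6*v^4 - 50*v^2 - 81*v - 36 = (v - 3)*(v^4 + 9*v^3 + 27*v^2 + 31*v + 12) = (v - 3)*(v + 1)*(v^3 + 8*v^2 + 19*v + 12) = (v - 3)*(v + 1)*(v + 4)*(v^2 + 4*v + 3) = (v - 3)*(v + 1)^2*(v + 4)*(v + 3)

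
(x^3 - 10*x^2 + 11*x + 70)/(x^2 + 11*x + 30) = (x^3 - 10*x^2 + 11*x + 70)/(x^2 + 11*x + 30)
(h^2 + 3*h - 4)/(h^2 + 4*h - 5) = (h + 4)/(h + 5)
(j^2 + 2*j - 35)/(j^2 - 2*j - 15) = (j + 7)/(j + 3)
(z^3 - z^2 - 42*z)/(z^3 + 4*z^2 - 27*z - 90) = z*(z - 7)/(z^2 - 2*z - 15)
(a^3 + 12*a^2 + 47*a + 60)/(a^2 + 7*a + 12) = a + 5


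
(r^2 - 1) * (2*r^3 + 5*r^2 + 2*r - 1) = 2*r^5 + 5*r^4 - 6*r^2 - 2*r + 1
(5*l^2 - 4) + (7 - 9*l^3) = -9*l^3 + 5*l^2 + 3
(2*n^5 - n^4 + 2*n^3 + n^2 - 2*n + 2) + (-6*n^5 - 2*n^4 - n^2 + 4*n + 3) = -4*n^5 - 3*n^4 + 2*n^3 + 2*n + 5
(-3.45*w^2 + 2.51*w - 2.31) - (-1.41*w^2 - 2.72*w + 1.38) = -2.04*w^2 + 5.23*w - 3.69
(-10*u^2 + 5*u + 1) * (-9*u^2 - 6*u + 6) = 90*u^4 + 15*u^3 - 99*u^2 + 24*u + 6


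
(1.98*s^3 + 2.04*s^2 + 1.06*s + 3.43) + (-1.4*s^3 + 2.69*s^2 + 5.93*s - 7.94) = 0.58*s^3 + 4.73*s^2 + 6.99*s - 4.51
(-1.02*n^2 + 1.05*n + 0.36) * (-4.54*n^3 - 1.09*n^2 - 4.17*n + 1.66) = 4.6308*n^5 - 3.6552*n^4 + 1.4745*n^3 - 6.4641*n^2 + 0.2418*n + 0.5976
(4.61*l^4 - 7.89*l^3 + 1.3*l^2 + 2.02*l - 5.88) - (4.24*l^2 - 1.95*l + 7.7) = 4.61*l^4 - 7.89*l^3 - 2.94*l^2 + 3.97*l - 13.58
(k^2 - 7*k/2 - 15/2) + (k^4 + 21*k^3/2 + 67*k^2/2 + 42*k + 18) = k^4 + 21*k^3/2 + 69*k^2/2 + 77*k/2 + 21/2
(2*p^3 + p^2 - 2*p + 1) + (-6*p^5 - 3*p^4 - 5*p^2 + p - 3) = -6*p^5 - 3*p^4 + 2*p^3 - 4*p^2 - p - 2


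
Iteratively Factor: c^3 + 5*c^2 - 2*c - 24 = (c + 3)*(c^2 + 2*c - 8) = (c + 3)*(c + 4)*(c - 2)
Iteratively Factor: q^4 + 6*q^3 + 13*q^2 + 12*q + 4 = (q + 2)*(q^3 + 4*q^2 + 5*q + 2) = (q + 2)^2*(q^2 + 2*q + 1) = (q + 1)*(q + 2)^2*(q + 1)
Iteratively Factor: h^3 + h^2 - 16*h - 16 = (h - 4)*(h^2 + 5*h + 4) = (h - 4)*(h + 1)*(h + 4)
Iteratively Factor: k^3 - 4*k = (k - 2)*(k^2 + 2*k) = (k - 2)*(k + 2)*(k)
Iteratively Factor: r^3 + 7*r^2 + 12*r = (r)*(r^2 + 7*r + 12) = r*(r + 3)*(r + 4)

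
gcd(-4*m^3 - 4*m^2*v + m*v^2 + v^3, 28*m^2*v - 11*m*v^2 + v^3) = 1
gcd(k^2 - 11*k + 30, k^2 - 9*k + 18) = k - 6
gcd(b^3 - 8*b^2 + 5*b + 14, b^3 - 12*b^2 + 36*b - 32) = b - 2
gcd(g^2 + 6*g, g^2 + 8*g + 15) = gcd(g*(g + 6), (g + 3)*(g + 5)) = 1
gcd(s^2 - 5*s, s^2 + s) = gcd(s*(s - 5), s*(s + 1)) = s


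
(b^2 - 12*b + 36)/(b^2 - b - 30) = (b - 6)/(b + 5)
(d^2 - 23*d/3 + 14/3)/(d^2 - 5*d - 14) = (d - 2/3)/(d + 2)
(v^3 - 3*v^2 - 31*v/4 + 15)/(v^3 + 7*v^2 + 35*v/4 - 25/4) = (2*v^2 - 11*v + 12)/(2*v^2 + 9*v - 5)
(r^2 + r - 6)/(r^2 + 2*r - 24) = (r^2 + r - 6)/(r^2 + 2*r - 24)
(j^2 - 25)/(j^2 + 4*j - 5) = (j - 5)/(j - 1)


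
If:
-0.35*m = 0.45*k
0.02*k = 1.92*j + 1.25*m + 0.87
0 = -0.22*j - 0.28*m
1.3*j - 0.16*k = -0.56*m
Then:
No Solution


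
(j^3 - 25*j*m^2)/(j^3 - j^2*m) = (j^2 - 25*m^2)/(j*(j - m))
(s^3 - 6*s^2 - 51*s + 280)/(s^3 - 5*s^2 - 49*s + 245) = (s - 8)/(s - 7)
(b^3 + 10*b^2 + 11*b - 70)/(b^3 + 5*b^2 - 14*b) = (b + 5)/b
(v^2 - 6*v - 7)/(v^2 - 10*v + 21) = (v + 1)/(v - 3)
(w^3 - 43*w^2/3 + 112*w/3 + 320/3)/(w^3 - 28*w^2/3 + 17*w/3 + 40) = (w - 8)/(w - 3)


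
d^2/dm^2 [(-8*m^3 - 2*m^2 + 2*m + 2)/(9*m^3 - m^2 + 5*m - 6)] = 4*(-117*m^6 + 783*m^5 - 702*m^4 - 575*m^3 + 840*m^2 - 303*m + 13)/(729*m^9 - 243*m^8 + 1242*m^7 - 1729*m^6 + 1014*m^5 - 1713*m^4 + 1277*m^3 - 558*m^2 + 540*m - 216)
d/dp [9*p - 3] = 9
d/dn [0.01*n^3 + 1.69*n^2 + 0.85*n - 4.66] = 0.03*n^2 + 3.38*n + 0.85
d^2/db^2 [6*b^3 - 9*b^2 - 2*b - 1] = 36*b - 18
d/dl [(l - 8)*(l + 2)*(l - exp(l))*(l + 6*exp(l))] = (1 - exp(l))*(l - 8)*(l + 2)*(l + 6*exp(l)) + (l - 8)*(l + 2)*(l - exp(l))*(6*exp(l) + 1) + (l - 8)*(l - exp(l))*(l + 6*exp(l)) + (l + 2)*(l - exp(l))*(l + 6*exp(l))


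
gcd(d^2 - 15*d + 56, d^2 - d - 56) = d - 8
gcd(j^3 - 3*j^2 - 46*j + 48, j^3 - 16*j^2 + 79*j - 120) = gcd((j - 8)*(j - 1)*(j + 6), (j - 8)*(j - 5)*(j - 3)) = j - 8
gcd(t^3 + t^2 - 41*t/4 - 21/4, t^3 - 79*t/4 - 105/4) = t + 7/2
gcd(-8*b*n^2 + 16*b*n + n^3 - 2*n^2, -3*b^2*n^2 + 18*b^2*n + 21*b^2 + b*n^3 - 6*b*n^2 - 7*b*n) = 1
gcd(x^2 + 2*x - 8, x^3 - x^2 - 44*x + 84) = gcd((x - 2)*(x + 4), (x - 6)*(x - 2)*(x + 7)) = x - 2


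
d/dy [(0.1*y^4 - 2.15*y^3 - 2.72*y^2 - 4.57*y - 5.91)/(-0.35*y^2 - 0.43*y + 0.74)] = (-0.07*y^5 + 0.623499999999999*y^4 + 2.145*y^3 - 5.2029*y^2 - 8.1626*y - 5.9231)/(0.1225*y^4 + 0.301*y^3 - 0.3331*y^2 - 0.6364*y + 0.5476)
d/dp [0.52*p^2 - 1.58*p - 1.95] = 1.04*p - 1.58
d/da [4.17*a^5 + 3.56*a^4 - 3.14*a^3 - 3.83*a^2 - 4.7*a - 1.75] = 20.85*a^4 + 14.24*a^3 - 9.42*a^2 - 7.66*a - 4.7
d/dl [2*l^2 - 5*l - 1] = 4*l - 5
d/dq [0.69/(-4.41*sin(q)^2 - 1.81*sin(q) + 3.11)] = (6.0858*sin(q) + 1.2489)*cos(q)/(4.41*sin(q)^2 + 1.81*sin(q) - 3.11)^2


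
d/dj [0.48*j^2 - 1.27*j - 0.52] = 0.96*j - 1.27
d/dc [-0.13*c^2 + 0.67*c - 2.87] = 0.67 - 0.26*c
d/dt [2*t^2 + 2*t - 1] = 4*t + 2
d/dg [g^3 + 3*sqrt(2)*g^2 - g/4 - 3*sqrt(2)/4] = 3*g^2 + 6*sqrt(2)*g - 1/4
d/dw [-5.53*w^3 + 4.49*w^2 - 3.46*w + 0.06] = -16.59*w^2 + 8.98*w - 3.46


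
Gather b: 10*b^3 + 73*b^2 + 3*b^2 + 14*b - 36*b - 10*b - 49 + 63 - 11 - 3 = 10*b^3 + 76*b^2 - 32*b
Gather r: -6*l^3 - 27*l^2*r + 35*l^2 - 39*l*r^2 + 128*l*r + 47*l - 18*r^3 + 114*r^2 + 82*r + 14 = -6*l^3 + 35*l^2 + 47*l - 18*r^3 + r^2*(114 - 39*l) + r*(-27*l^2 + 128*l + 82) + 14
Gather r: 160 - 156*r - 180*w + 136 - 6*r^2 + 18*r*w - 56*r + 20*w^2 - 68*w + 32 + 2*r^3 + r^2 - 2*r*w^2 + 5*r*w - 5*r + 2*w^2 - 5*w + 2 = 2*r^3 - 5*r^2 + r*(-2*w^2 + 23*w - 217) + 22*w^2 - 253*w + 330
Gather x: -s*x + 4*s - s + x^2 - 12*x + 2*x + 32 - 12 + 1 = 3*s + x^2 + x*(-s - 10) + 21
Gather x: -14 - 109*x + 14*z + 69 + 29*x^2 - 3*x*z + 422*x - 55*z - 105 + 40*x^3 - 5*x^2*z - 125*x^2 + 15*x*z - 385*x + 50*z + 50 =40*x^3 + x^2*(-5*z - 96) + x*(12*z - 72) + 9*z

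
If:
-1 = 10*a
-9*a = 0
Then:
No Solution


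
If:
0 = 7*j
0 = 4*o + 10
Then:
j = 0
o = -5/2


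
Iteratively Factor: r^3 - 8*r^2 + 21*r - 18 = (r - 2)*(r^2 - 6*r + 9) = (r - 3)*(r - 2)*(r - 3)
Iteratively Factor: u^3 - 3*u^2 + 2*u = (u - 2)*(u^2 - u) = (u - 2)*(u - 1)*(u)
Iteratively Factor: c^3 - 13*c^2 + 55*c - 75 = (c - 5)*(c^2 - 8*c + 15) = (c - 5)*(c - 3)*(c - 5)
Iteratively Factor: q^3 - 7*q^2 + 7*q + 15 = (q + 1)*(q^2 - 8*q + 15) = (q - 5)*(q + 1)*(q - 3)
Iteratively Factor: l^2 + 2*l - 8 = (l - 2)*(l + 4)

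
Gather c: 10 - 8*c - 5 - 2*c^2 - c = -2*c^2 - 9*c + 5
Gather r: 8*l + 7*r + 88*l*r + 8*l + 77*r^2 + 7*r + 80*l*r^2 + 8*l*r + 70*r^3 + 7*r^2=16*l + 70*r^3 + r^2*(80*l + 84) + r*(96*l + 14)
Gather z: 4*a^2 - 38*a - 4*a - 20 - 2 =4*a^2 - 42*a - 22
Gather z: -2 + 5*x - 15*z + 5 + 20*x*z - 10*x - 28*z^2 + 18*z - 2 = -5*x - 28*z^2 + z*(20*x + 3) + 1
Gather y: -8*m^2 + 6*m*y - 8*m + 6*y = -8*m^2 - 8*m + y*(6*m + 6)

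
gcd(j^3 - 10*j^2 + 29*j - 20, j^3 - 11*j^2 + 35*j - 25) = j^2 - 6*j + 5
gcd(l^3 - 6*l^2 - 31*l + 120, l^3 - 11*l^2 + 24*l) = l^2 - 11*l + 24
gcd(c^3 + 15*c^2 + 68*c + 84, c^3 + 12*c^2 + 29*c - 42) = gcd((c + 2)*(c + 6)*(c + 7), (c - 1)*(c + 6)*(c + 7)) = c^2 + 13*c + 42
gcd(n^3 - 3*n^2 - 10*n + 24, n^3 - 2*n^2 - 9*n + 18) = n^2 + n - 6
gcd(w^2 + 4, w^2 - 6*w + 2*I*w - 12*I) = w + 2*I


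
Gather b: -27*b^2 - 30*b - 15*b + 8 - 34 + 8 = -27*b^2 - 45*b - 18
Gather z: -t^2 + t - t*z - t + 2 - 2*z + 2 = -t^2 + z*(-t - 2) + 4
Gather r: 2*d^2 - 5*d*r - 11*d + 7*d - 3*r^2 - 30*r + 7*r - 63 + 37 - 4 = 2*d^2 - 4*d - 3*r^2 + r*(-5*d - 23) - 30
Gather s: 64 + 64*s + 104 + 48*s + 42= 112*s + 210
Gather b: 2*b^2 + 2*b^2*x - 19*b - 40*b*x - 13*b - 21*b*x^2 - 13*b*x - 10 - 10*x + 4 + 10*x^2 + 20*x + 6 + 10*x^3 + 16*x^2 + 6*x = b^2*(2*x + 2) + b*(-21*x^2 - 53*x - 32) + 10*x^3 + 26*x^2 + 16*x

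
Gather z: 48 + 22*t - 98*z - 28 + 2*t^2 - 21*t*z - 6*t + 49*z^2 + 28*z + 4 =2*t^2 + 16*t + 49*z^2 + z*(-21*t - 70) + 24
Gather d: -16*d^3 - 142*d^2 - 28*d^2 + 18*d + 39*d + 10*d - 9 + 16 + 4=-16*d^3 - 170*d^2 + 67*d + 11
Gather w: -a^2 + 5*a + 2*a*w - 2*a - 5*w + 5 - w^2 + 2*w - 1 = -a^2 + 3*a - w^2 + w*(2*a - 3) + 4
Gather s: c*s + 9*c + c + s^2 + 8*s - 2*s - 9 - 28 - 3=10*c + s^2 + s*(c + 6) - 40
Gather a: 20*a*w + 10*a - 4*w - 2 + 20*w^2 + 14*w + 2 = a*(20*w + 10) + 20*w^2 + 10*w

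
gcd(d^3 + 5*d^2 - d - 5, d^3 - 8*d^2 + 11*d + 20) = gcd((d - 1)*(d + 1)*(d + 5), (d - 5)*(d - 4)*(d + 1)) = d + 1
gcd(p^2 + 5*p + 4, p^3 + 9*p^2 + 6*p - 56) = p + 4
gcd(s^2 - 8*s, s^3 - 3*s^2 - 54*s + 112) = s - 8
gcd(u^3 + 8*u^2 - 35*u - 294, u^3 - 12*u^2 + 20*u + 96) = u - 6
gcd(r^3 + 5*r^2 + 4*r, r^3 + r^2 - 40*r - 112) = r + 4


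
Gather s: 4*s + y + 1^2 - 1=4*s + y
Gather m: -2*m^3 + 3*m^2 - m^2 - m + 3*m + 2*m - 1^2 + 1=-2*m^3 + 2*m^2 + 4*m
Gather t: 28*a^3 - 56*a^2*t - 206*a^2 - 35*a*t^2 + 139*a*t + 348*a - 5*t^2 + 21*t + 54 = 28*a^3 - 206*a^2 + 348*a + t^2*(-35*a - 5) + t*(-56*a^2 + 139*a + 21) + 54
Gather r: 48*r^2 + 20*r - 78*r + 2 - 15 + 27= 48*r^2 - 58*r + 14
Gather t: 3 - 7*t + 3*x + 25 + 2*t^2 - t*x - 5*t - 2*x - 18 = 2*t^2 + t*(-x - 12) + x + 10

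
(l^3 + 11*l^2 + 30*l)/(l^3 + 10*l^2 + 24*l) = (l + 5)/(l + 4)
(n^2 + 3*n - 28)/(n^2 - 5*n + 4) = (n + 7)/(n - 1)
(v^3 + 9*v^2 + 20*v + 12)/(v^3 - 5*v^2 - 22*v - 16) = (v + 6)/(v - 8)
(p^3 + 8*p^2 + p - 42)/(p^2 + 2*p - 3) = (p^2 + 5*p - 14)/(p - 1)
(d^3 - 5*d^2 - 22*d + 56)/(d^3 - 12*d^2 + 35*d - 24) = (d^3 - 5*d^2 - 22*d + 56)/(d^3 - 12*d^2 + 35*d - 24)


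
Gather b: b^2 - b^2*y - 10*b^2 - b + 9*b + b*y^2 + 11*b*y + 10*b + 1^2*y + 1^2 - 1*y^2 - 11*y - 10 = b^2*(-y - 9) + b*(y^2 + 11*y + 18) - y^2 - 10*y - 9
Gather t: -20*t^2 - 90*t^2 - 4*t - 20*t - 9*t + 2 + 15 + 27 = -110*t^2 - 33*t + 44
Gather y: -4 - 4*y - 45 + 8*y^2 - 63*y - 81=8*y^2 - 67*y - 130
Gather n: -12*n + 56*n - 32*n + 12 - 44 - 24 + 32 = 12*n - 24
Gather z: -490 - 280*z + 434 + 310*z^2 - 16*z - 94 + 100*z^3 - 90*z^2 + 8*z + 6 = 100*z^3 + 220*z^2 - 288*z - 144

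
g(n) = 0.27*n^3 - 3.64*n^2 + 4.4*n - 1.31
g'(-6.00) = 77.24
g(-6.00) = -217.07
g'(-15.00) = 295.85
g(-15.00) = -1797.56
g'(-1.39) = 16.08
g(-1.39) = -15.18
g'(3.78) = -11.54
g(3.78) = -22.11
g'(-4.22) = 49.55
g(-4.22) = -104.99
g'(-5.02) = 61.36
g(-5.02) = -149.28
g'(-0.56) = 8.73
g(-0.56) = -4.96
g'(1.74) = -5.81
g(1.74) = -3.25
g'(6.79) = -7.69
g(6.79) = -54.73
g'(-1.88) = 20.95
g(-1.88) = -24.24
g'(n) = 0.81*n^2 - 7.28*n + 4.4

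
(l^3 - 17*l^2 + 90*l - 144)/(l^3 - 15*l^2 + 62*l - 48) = (l - 3)/(l - 1)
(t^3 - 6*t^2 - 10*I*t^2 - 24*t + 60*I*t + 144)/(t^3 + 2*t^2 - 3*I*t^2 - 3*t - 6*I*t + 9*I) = (t^3 + t^2*(-6 - 10*I) + t*(-24 + 60*I) + 144)/(t^3 + t^2*(2 - 3*I) + t*(-3 - 6*I) + 9*I)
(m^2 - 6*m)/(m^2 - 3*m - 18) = m/(m + 3)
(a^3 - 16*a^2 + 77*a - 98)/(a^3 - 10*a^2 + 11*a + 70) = (a^2 - 9*a + 14)/(a^2 - 3*a - 10)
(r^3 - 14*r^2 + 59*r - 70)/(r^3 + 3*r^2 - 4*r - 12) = (r^2 - 12*r + 35)/(r^2 + 5*r + 6)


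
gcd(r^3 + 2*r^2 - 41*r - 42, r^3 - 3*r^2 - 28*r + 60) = r - 6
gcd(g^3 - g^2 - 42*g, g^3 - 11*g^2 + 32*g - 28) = g - 7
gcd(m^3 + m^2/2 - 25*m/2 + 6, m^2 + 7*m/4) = 1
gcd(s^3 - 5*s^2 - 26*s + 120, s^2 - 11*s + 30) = s - 6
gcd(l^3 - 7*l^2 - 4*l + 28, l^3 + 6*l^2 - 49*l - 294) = l - 7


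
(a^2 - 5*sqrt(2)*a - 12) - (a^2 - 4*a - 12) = -5*sqrt(2)*a + 4*a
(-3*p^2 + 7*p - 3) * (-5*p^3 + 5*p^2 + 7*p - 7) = 15*p^5 - 50*p^4 + 29*p^3 + 55*p^2 - 70*p + 21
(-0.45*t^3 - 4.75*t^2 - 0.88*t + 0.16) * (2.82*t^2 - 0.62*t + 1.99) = -1.269*t^5 - 13.116*t^4 - 0.4321*t^3 - 8.4557*t^2 - 1.8504*t + 0.3184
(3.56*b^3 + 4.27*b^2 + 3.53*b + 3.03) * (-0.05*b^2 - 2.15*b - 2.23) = -0.178*b^5 - 7.8675*b^4 - 17.2958*b^3 - 17.2631*b^2 - 14.3864*b - 6.7569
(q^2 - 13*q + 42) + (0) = q^2 - 13*q + 42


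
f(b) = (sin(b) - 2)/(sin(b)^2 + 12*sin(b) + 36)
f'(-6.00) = 0.04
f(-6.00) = -0.04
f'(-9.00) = -0.05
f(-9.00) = -0.08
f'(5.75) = 0.05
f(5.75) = -0.08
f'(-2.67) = -0.05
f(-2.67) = -0.08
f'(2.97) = -0.04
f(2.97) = -0.05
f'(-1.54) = 0.00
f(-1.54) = -0.12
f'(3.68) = -0.05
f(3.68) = -0.08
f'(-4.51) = -0.01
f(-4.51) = -0.02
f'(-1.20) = 0.03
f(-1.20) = -0.11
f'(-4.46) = -0.01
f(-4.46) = -0.02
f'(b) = (-2*sin(b)*cos(b) - 12*cos(b))*(sin(b) - 2)/(sin(b)^2 + 12*sin(b) + 36)^2 + cos(b)/(sin(b)^2 + 12*sin(b) + 36)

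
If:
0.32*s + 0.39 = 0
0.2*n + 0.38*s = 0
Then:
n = 2.32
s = -1.22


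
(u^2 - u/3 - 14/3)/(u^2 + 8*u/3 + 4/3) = (3*u - 7)/(3*u + 2)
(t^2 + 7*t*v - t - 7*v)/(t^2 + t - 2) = (t + 7*v)/(t + 2)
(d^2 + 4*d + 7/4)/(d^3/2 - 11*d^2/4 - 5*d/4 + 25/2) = (4*d^2 + 16*d + 7)/(2*d^3 - 11*d^2 - 5*d + 50)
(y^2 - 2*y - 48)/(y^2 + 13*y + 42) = (y - 8)/(y + 7)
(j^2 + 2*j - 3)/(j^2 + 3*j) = (j - 1)/j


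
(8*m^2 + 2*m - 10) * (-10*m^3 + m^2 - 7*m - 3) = -80*m^5 - 12*m^4 + 46*m^3 - 48*m^2 + 64*m + 30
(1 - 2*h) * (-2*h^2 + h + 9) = 4*h^3 - 4*h^2 - 17*h + 9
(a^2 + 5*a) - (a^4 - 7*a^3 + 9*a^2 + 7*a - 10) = -a^4 + 7*a^3 - 8*a^2 - 2*a + 10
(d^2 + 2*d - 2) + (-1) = d^2 + 2*d - 3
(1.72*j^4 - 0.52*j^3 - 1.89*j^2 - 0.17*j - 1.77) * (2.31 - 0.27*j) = -0.4644*j^5 + 4.1136*j^4 - 0.6909*j^3 - 4.32*j^2 + 0.0852*j - 4.0887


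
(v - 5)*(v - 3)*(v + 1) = v^3 - 7*v^2 + 7*v + 15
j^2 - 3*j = j*(j - 3)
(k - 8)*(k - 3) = k^2 - 11*k + 24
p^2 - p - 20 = (p - 5)*(p + 4)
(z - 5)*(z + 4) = z^2 - z - 20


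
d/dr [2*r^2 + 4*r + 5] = 4*r + 4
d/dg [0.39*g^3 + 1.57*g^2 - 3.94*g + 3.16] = 1.17*g^2 + 3.14*g - 3.94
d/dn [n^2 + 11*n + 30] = 2*n + 11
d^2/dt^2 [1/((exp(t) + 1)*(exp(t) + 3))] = 4*(exp(3*t) + 3*exp(2*t) + exp(t) - 3)*exp(t)/(exp(6*t) + 12*exp(5*t) + 57*exp(4*t) + 136*exp(3*t) + 171*exp(2*t) + 108*exp(t) + 27)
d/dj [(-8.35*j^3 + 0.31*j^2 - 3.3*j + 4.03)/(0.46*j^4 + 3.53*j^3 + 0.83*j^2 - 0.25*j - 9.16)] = (3.841*j^6 - 0.285200000000003*j^5 - 3.4708*j^4 + 20.0578*j^3 + 189.4418*j^2 - 12.369*j + 31.2355)/(0.2116*j^8 + 3.2476*j^7 + 13.2245*j^6 + 5.6298*j^5 - 9.5033*j^4 - 65.0846*j^3 - 15.1431*j^2 + 4.58*j + 83.9056)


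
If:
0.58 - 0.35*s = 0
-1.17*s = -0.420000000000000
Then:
No Solution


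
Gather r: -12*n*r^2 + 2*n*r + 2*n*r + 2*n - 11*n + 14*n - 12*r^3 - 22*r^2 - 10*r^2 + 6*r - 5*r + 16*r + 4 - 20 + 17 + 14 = 5*n - 12*r^3 + r^2*(-12*n - 32) + r*(4*n + 17) + 15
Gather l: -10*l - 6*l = -16*l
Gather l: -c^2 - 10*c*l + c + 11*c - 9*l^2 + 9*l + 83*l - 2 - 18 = -c^2 + 12*c - 9*l^2 + l*(92 - 10*c) - 20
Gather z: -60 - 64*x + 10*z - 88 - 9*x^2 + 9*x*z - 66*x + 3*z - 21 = -9*x^2 - 130*x + z*(9*x + 13) - 169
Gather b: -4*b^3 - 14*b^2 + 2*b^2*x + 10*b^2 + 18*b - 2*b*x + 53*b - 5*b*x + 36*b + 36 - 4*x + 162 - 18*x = -4*b^3 + b^2*(2*x - 4) + b*(107 - 7*x) - 22*x + 198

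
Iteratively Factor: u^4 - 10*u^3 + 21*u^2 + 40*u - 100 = (u - 5)*(u^3 - 5*u^2 - 4*u + 20) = (u - 5)*(u + 2)*(u^2 - 7*u + 10) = (u - 5)^2*(u + 2)*(u - 2)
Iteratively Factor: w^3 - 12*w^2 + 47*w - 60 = (w - 5)*(w^2 - 7*w + 12) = (w - 5)*(w - 3)*(w - 4)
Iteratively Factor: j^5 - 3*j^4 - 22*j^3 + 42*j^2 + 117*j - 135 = (j - 1)*(j^4 - 2*j^3 - 24*j^2 + 18*j + 135) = (j - 5)*(j - 1)*(j^3 + 3*j^2 - 9*j - 27) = (j - 5)*(j - 3)*(j - 1)*(j^2 + 6*j + 9) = (j - 5)*(j - 3)*(j - 1)*(j + 3)*(j + 3)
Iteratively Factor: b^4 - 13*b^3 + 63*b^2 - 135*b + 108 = (b - 3)*(b^3 - 10*b^2 + 33*b - 36) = (b - 4)*(b - 3)*(b^2 - 6*b + 9) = (b - 4)*(b - 3)^2*(b - 3)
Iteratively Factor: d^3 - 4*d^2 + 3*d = (d - 3)*(d^2 - d) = (d - 3)*(d - 1)*(d)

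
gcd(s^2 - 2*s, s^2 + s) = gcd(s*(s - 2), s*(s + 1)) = s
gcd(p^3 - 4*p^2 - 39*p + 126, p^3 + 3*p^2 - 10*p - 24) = p - 3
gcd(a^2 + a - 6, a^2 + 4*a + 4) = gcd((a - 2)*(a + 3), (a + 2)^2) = 1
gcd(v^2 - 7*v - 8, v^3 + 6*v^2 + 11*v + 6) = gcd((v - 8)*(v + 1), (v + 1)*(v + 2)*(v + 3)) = v + 1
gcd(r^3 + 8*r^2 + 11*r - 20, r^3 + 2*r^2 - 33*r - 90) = r + 5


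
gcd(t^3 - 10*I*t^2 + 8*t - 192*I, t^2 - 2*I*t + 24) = t^2 - 2*I*t + 24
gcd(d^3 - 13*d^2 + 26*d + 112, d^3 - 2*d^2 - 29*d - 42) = d^2 - 5*d - 14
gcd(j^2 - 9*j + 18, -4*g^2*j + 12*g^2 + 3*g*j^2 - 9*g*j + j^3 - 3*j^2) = j - 3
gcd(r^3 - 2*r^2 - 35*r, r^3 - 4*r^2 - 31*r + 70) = r^2 - 2*r - 35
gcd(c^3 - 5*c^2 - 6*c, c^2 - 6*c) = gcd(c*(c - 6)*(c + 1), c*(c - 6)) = c^2 - 6*c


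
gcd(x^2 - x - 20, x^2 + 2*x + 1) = 1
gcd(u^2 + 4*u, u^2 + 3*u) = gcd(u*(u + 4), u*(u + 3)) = u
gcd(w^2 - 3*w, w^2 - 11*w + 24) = w - 3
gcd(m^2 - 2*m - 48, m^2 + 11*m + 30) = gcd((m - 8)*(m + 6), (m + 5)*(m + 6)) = m + 6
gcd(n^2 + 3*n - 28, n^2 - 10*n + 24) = n - 4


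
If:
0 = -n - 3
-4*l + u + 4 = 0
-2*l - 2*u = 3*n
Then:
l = 17/10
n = -3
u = 14/5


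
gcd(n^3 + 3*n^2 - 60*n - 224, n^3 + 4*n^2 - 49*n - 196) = n^2 + 11*n + 28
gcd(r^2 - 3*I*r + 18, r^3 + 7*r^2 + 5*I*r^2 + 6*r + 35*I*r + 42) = 1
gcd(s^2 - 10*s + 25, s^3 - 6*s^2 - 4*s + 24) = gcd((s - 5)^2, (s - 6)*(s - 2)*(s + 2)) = 1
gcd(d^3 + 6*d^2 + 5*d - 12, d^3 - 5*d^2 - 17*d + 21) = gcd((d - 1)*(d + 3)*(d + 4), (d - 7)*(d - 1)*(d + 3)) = d^2 + 2*d - 3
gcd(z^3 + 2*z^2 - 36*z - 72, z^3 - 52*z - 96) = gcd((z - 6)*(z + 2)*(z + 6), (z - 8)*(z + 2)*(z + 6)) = z^2 + 8*z + 12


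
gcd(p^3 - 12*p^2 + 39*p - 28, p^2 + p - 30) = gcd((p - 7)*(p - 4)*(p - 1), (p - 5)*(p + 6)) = 1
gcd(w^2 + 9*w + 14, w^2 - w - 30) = 1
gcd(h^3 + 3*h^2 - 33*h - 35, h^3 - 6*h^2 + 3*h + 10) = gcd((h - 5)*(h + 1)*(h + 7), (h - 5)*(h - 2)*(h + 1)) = h^2 - 4*h - 5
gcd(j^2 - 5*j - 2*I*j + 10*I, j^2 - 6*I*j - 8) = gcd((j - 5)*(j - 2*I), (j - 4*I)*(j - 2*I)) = j - 2*I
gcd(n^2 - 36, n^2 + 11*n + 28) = 1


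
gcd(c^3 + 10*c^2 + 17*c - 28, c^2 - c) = c - 1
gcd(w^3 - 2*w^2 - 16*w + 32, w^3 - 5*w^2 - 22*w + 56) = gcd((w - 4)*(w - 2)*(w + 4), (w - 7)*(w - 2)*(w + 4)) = w^2 + 2*w - 8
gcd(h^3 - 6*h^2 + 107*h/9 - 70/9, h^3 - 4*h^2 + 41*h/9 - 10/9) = h^2 - 11*h/3 + 10/3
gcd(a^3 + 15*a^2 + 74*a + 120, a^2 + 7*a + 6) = a + 6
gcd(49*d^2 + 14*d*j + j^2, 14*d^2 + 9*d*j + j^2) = 7*d + j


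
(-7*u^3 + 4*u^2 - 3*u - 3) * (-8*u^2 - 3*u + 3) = 56*u^5 - 11*u^4 - 9*u^3 + 45*u^2 - 9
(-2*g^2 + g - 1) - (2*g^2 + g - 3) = 2 - 4*g^2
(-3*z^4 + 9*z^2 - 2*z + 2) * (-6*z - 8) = 18*z^5 + 24*z^4 - 54*z^3 - 60*z^2 + 4*z - 16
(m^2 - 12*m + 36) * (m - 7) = m^3 - 19*m^2 + 120*m - 252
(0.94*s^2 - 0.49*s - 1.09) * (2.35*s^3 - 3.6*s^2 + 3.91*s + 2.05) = 2.209*s^5 - 4.5355*s^4 + 2.8779*s^3 + 3.9351*s^2 - 5.2664*s - 2.2345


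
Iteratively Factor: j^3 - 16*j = (j)*(j^2 - 16) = j*(j + 4)*(j - 4)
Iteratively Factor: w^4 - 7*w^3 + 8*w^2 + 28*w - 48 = (w - 3)*(w^3 - 4*w^2 - 4*w + 16) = (w - 4)*(w - 3)*(w^2 - 4) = (w - 4)*(w - 3)*(w + 2)*(w - 2)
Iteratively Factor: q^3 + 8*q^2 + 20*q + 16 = (q + 2)*(q^2 + 6*q + 8) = (q + 2)*(q + 4)*(q + 2)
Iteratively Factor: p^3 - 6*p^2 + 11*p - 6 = (p - 2)*(p^2 - 4*p + 3) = (p - 3)*(p - 2)*(p - 1)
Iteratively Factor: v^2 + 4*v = (v)*(v + 4)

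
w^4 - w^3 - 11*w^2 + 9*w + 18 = (w - 3)*(w - 2)*(w + 1)*(w + 3)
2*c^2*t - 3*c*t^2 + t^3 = t*(-2*c + t)*(-c + t)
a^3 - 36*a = a*(a - 6)*(a + 6)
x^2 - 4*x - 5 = (x - 5)*(x + 1)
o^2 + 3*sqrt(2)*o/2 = o*(o + 3*sqrt(2)/2)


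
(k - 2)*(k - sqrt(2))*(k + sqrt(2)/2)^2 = k^4 - 2*k^3 - 3*k^2/2 - sqrt(2)*k/2 + 3*k + sqrt(2)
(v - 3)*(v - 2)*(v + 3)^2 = v^4 + v^3 - 15*v^2 - 9*v + 54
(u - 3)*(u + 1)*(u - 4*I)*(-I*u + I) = -I*u^4 - 4*u^3 + 3*I*u^3 + 12*u^2 + I*u^2 + 4*u - 3*I*u - 12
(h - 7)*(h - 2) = h^2 - 9*h + 14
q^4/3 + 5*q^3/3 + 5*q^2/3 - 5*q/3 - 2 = (q/3 + 1)*(q - 1)*(q + 1)*(q + 2)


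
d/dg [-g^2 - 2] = -2*g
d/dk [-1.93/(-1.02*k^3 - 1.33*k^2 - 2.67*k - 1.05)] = (-5.9058*k^2 - 5.1338*k - 5.1531)/(1.02*k^3 + 1.33*k^2 + 2.67*k + 1.05)^2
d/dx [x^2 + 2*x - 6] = 2*x + 2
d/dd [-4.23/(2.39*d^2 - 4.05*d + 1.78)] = (20.2194*d - 17.1315)/(2.39*d^2 - 4.05*d + 1.78)^2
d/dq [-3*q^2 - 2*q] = -6*q - 2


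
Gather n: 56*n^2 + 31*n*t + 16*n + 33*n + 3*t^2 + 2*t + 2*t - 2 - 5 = 56*n^2 + n*(31*t + 49) + 3*t^2 + 4*t - 7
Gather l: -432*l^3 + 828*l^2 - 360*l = -432*l^3 + 828*l^2 - 360*l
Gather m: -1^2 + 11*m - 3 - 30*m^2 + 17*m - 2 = -30*m^2 + 28*m - 6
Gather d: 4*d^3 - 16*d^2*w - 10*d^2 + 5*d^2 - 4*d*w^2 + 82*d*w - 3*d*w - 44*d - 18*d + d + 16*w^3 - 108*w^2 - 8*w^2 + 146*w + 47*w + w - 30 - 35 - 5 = 4*d^3 + d^2*(-16*w - 5) + d*(-4*w^2 + 79*w - 61) + 16*w^3 - 116*w^2 + 194*w - 70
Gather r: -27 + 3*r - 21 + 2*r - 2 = 5*r - 50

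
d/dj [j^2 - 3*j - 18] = 2*j - 3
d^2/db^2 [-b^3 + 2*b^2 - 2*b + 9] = 4 - 6*b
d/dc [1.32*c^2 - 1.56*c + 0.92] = 2.64*c - 1.56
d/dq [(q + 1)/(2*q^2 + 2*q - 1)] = (-2*q^2 - 4*q - 3)/(4*q^4 + 8*q^3 - 4*q + 1)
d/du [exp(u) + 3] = exp(u)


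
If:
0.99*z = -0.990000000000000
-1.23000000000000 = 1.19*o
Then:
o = -1.03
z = -1.00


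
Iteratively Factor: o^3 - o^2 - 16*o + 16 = (o - 1)*(o^2 - 16) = (o - 1)*(o + 4)*(o - 4)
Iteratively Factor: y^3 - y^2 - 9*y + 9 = (y + 3)*(y^2 - 4*y + 3) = (y - 3)*(y + 3)*(y - 1)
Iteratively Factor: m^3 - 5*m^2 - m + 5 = (m + 1)*(m^2 - 6*m + 5) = (m - 5)*(m + 1)*(m - 1)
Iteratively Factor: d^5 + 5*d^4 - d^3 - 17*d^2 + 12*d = (d + 3)*(d^4 + 2*d^3 - 7*d^2 + 4*d) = (d - 1)*(d + 3)*(d^3 + 3*d^2 - 4*d) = (d - 1)^2*(d + 3)*(d^2 + 4*d) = (d - 1)^2*(d + 3)*(d + 4)*(d)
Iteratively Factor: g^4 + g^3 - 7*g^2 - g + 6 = (g + 1)*(g^3 - 7*g + 6) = (g - 2)*(g + 1)*(g^2 + 2*g - 3) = (g - 2)*(g - 1)*(g + 1)*(g + 3)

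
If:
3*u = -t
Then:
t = -3*u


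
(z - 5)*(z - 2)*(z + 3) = z^3 - 4*z^2 - 11*z + 30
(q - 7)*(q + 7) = q^2 - 49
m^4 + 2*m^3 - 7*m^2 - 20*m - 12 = (m - 3)*(m + 1)*(m + 2)^2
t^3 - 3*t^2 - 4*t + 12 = (t - 3)*(t - 2)*(t + 2)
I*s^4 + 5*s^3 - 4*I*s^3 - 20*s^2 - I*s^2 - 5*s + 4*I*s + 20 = (s - 4)*(s + 1)*(s - 5*I)*(I*s - I)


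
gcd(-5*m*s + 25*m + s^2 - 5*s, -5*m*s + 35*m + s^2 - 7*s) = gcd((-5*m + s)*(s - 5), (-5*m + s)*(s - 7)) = -5*m + s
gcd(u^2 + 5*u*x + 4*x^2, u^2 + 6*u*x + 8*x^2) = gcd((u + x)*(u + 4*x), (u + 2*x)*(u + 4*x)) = u + 4*x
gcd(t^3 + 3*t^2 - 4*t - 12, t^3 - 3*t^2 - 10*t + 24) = t^2 + t - 6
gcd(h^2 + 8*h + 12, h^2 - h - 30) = 1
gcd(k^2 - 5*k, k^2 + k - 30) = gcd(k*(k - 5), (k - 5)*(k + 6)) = k - 5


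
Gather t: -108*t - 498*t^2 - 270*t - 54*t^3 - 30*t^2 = -54*t^3 - 528*t^2 - 378*t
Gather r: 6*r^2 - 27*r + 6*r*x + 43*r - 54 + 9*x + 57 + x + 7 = 6*r^2 + r*(6*x + 16) + 10*x + 10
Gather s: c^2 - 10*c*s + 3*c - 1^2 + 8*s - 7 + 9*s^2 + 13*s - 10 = c^2 + 3*c + 9*s^2 + s*(21 - 10*c) - 18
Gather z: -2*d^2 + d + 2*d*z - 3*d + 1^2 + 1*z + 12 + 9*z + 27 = -2*d^2 - 2*d + z*(2*d + 10) + 40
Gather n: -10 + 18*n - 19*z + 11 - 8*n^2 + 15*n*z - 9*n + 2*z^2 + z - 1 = -8*n^2 + n*(15*z + 9) + 2*z^2 - 18*z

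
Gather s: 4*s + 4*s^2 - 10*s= 4*s^2 - 6*s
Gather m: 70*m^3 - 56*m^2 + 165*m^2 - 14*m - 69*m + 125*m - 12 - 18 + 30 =70*m^3 + 109*m^2 + 42*m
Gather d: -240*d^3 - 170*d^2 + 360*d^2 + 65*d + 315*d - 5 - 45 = -240*d^3 + 190*d^2 + 380*d - 50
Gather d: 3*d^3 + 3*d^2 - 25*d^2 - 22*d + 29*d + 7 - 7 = 3*d^3 - 22*d^2 + 7*d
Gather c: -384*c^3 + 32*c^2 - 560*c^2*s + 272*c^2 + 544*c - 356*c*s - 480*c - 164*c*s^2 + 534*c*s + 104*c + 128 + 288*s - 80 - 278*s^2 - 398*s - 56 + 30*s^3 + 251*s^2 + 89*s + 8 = -384*c^3 + c^2*(304 - 560*s) + c*(-164*s^2 + 178*s + 168) + 30*s^3 - 27*s^2 - 21*s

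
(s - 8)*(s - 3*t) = s^2 - 3*s*t - 8*s + 24*t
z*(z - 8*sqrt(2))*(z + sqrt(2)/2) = z^3 - 15*sqrt(2)*z^2/2 - 8*z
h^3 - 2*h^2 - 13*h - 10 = (h - 5)*(h + 1)*(h + 2)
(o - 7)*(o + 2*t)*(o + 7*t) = o^3 + 9*o^2*t - 7*o^2 + 14*o*t^2 - 63*o*t - 98*t^2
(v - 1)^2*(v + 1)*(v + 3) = v^4 + 2*v^3 - 4*v^2 - 2*v + 3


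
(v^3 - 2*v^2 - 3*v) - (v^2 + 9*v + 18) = v^3 - 3*v^2 - 12*v - 18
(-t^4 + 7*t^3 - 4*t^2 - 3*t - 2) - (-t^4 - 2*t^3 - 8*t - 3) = 9*t^3 - 4*t^2 + 5*t + 1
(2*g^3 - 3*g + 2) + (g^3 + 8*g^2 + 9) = 3*g^3 + 8*g^2 - 3*g + 11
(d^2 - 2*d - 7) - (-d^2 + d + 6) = 2*d^2 - 3*d - 13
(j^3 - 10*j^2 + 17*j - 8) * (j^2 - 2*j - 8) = j^5 - 12*j^4 + 29*j^3 + 38*j^2 - 120*j + 64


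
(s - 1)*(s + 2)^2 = s^3 + 3*s^2 - 4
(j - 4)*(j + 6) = j^2 + 2*j - 24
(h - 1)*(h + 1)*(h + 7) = h^3 + 7*h^2 - h - 7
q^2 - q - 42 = (q - 7)*(q + 6)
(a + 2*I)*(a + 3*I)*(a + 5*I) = a^3 + 10*I*a^2 - 31*a - 30*I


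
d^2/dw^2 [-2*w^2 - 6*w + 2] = -4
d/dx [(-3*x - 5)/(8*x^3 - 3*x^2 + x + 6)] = (-24*x^3 + 9*x^2 - 3*x + (3*x + 5)*(24*x^2 - 6*x + 1) - 18)/(8*x^3 - 3*x^2 + x + 6)^2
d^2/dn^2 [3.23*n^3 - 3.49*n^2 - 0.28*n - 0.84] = 19.38*n - 6.98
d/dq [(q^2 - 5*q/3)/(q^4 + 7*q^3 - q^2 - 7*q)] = 2*(-3*q^3 - 3*q^2 + 35*q - 13)/(3*(q^6 + 14*q^5 + 47*q^4 - 28*q^3 - 97*q^2 + 14*q + 49))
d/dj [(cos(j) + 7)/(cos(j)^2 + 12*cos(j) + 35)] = sin(j)/(cos(j) + 5)^2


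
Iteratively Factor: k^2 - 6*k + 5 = (k - 1)*(k - 5)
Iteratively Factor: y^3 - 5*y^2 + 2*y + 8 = (y + 1)*(y^2 - 6*y + 8) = (y - 2)*(y + 1)*(y - 4)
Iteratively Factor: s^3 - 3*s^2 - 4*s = (s + 1)*(s^2 - 4*s) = (s - 4)*(s + 1)*(s)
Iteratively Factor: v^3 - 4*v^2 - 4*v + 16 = (v - 4)*(v^2 - 4) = (v - 4)*(v + 2)*(v - 2)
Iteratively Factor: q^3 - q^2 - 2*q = (q + 1)*(q^2 - 2*q) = (q - 2)*(q + 1)*(q)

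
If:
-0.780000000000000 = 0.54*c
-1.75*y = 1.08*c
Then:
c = -1.44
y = 0.89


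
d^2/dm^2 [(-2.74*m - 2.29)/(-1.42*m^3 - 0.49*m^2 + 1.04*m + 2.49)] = (33.149616*m^5 + 66.849624*m^4 + 34.902724*m^3 + 99.264846*m^2 + 61.638432*m - 3.649222)/(2.863288*m^9 + 2.964108*m^8 - 5.268342*m^7 - 19.286651*m^6 - 6.536748*m^5 + 21.859797*m^4 + 32.900986*m^3 + 1.034595*m^2 - 19.344312*m - 15.438249)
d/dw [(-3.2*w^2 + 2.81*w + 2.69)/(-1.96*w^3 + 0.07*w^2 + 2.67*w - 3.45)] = (-6.272*w^4 + 11.0152*w^3 + 7.0765*w^2 + 21.7034*w - 16.8768)/(3.8416*w^6 - 0.2744*w^5 - 10.4615*w^4 + 13.8978*w^3 + 6.6459*w^2 - 18.423*w + 11.9025)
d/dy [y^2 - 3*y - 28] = 2*y - 3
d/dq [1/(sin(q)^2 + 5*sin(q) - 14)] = -(2*sin(q) + 5)*cos(q)/(sin(q)^2 + 5*sin(q) - 14)^2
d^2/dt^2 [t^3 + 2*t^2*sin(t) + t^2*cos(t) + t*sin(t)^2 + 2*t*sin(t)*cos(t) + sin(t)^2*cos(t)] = -2*t^2*sin(t) - t^2*cos(t) - 4*t*sin(t) - 4*t*sin(2*t) + 8*t*cos(t) + 2*t*cos(2*t) + 6*t + 2*sin(2*t) + 4*sqrt(2)*sin(t + pi/4) - 9*cos(t)/4 + 4*cos(2*t) + 9*cos(3*t)/4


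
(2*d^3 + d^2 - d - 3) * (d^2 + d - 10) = 2*d^5 + 3*d^4 - 20*d^3 - 14*d^2 + 7*d + 30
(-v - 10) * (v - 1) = -v^2 - 9*v + 10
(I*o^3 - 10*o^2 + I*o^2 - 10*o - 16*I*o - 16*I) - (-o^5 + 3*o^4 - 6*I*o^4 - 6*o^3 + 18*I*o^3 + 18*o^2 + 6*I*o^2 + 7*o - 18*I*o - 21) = o^5 - 3*o^4 + 6*I*o^4 + 6*o^3 - 17*I*o^3 - 28*o^2 - 5*I*o^2 - 17*o + 2*I*o + 21 - 16*I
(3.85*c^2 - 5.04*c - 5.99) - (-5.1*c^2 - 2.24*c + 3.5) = 8.95*c^2 - 2.8*c - 9.49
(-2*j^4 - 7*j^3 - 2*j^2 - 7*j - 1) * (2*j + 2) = -4*j^5 - 18*j^4 - 18*j^3 - 18*j^2 - 16*j - 2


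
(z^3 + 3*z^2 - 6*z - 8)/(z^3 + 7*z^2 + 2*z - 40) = (z + 1)/(z + 5)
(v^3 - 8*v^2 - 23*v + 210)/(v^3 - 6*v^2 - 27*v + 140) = (v - 6)/(v - 4)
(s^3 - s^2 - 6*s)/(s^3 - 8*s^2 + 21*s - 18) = s*(s + 2)/(s^2 - 5*s + 6)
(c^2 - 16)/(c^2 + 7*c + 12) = (c - 4)/(c + 3)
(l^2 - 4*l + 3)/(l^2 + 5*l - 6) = (l - 3)/(l + 6)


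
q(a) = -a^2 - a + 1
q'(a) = -2*a - 1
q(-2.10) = -1.31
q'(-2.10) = 3.20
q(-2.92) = -4.61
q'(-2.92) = 4.84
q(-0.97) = 1.03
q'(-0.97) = 0.94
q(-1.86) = -0.60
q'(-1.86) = 2.72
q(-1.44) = 0.37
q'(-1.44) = 1.88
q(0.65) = -0.07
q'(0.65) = -2.30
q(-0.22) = 1.17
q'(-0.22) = -0.56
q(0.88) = -0.65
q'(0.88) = -2.76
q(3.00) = -11.00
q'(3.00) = -7.00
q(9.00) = -89.00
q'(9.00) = -19.00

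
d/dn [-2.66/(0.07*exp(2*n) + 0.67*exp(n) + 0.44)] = (0.3724*exp(n) + 1.7822)*exp(n)/(0.07*exp(2*n) + 0.67*exp(n) + 0.44)^2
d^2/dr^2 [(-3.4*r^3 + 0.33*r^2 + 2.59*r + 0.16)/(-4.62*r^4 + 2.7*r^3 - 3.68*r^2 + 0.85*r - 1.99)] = (145.14192*r^9 - 42.2619119999999*r^8 - 985.518072*r^7 + 709.520136*r^6 - 1130.199264*r^5 + 326.995848*r^4 + 374.154248*r^3 - 184.551312*r^2 + 192.433368*r - 9.263412)/(98.611128*r^12 - 172.88964*r^11 + 336.681576*r^10 - 349.53714*r^9 + 459.222732*r^8 - 363.93066*r^7 + 357.043886*r^6 - 205.90959*r^5 + 171.113814*r^4 - 70.039255*r^3 + 48.032829*r^2 - 10.098255*r + 7.880599)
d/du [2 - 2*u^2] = -4*u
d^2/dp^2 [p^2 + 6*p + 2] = 2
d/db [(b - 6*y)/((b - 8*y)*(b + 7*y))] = ((-b + 6*y)*(b - 8*y) + (-b + 6*y)*(b + 7*y) + (b - 8*y)*(b + 7*y))/((b - 8*y)^2*(b + 7*y)^2)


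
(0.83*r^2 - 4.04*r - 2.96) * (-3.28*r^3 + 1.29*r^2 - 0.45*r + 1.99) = -2.7224*r^5 + 14.3219*r^4 + 4.1237*r^3 - 0.3487*r^2 - 6.7076*r - 5.8904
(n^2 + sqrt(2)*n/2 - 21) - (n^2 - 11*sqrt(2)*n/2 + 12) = 6*sqrt(2)*n - 33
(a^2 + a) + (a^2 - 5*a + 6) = 2*a^2 - 4*a + 6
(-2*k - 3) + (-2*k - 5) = -4*k - 8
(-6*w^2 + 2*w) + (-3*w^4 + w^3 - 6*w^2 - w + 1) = -3*w^4 + w^3 - 12*w^2 + w + 1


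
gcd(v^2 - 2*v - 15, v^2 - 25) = v - 5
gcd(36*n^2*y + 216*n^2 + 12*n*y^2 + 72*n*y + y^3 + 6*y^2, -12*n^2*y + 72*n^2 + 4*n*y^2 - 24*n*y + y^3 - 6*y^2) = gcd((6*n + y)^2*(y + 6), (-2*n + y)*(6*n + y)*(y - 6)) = 6*n + y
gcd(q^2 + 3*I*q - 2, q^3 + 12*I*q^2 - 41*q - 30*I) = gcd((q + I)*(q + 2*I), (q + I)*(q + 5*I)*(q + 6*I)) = q + I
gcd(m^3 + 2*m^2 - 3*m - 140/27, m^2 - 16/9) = m + 4/3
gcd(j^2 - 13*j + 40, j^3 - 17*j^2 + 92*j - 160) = j^2 - 13*j + 40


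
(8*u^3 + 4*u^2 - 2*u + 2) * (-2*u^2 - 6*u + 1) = -16*u^5 - 56*u^4 - 12*u^3 + 12*u^2 - 14*u + 2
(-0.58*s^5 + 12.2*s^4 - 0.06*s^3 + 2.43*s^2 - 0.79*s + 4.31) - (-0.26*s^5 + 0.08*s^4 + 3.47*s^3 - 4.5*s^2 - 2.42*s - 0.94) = -0.32*s^5 + 12.12*s^4 - 3.53*s^3 + 6.93*s^2 + 1.63*s + 5.25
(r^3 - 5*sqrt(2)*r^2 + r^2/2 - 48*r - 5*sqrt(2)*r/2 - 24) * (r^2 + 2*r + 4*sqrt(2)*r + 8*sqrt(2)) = r^5 - sqrt(2)*r^4 + 5*r^4/2 - 87*r^3 - 5*sqrt(2)*r^3/2 - 193*sqrt(2)*r^2 - 220*r^2 - 480*sqrt(2)*r - 88*r - 192*sqrt(2)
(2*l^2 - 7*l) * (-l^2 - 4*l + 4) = -2*l^4 - l^3 + 36*l^2 - 28*l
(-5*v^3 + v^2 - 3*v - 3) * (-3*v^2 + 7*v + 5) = 15*v^5 - 38*v^4 - 9*v^3 - 7*v^2 - 36*v - 15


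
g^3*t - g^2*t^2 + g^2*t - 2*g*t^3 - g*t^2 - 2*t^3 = (g - 2*t)*(g + t)*(g*t + t)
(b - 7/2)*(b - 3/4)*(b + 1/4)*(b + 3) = b^4 - b^3 - 167*b^2/16 + 171*b/32 + 63/32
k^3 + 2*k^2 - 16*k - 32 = (k - 4)*(k + 2)*(k + 4)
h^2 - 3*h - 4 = (h - 4)*(h + 1)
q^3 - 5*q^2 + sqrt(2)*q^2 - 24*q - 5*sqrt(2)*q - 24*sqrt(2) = (q - 8)*(q + 3)*(q + sqrt(2))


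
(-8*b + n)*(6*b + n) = -48*b^2 - 2*b*n + n^2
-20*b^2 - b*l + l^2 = (-5*b + l)*(4*b + l)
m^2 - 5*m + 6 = (m - 3)*(m - 2)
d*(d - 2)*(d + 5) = d^3 + 3*d^2 - 10*d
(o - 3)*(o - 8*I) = o^2 - 3*o - 8*I*o + 24*I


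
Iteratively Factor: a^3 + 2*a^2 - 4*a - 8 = (a + 2)*(a^2 - 4) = (a - 2)*(a + 2)*(a + 2)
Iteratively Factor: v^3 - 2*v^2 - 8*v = (v + 2)*(v^2 - 4*v) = (v - 4)*(v + 2)*(v)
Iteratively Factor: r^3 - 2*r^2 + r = (r - 1)*(r^2 - r) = (r - 1)^2*(r)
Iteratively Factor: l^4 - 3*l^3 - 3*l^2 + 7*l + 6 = (l - 3)*(l^3 - 3*l - 2) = (l - 3)*(l + 1)*(l^2 - l - 2) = (l - 3)*(l - 2)*(l + 1)*(l + 1)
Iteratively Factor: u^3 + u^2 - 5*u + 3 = (u - 1)*(u^2 + 2*u - 3) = (u - 1)*(u + 3)*(u - 1)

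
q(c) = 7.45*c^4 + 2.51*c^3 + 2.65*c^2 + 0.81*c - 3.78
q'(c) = 29.8*c^3 + 7.53*c^2 + 5.3*c + 0.81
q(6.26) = 12161.60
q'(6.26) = 7639.44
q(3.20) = 889.38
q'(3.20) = 1071.36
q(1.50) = 49.58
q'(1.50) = 126.28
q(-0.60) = -2.89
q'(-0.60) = -6.10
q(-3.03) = 576.22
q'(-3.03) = -775.10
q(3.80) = 1728.72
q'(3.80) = 1764.87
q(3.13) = 816.73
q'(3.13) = 1004.97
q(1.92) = 126.55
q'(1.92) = 249.67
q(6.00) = 10293.84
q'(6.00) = 6740.49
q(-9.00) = 47253.24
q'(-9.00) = -21161.16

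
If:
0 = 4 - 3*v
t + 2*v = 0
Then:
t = -8/3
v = 4/3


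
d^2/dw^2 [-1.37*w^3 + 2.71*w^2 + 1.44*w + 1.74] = 5.42 - 8.22*w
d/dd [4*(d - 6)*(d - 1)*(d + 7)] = 12*d^2 - 172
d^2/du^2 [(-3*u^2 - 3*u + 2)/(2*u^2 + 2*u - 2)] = (-3*u^2 - 3*u - 2)/(u^6 + 3*u^5 - 5*u^3 + 3*u - 1)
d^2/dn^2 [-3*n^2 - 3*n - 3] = -6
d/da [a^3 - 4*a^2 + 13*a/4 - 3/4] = 3*a^2 - 8*a + 13/4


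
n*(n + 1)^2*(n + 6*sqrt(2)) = n^4 + 2*n^3 + 6*sqrt(2)*n^3 + n^2 + 12*sqrt(2)*n^2 + 6*sqrt(2)*n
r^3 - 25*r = r*(r - 5)*(r + 5)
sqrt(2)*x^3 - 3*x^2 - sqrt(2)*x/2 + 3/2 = (x - 3*sqrt(2)/2)*(x - sqrt(2)/2)*(sqrt(2)*x + 1)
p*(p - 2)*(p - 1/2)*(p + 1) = p^4 - 3*p^3/2 - 3*p^2/2 + p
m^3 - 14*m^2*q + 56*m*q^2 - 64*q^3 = (m - 8*q)*(m - 4*q)*(m - 2*q)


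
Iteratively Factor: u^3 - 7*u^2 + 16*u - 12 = (u - 3)*(u^2 - 4*u + 4) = (u - 3)*(u - 2)*(u - 2)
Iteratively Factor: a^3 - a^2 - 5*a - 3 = (a - 3)*(a^2 + 2*a + 1) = (a - 3)*(a + 1)*(a + 1)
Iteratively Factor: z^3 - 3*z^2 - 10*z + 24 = (z - 4)*(z^2 + z - 6) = (z - 4)*(z - 2)*(z + 3)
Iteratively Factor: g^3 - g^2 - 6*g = (g)*(g^2 - g - 6) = g*(g - 3)*(g + 2)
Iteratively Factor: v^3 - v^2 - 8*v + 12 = (v + 3)*(v^2 - 4*v + 4) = (v - 2)*(v + 3)*(v - 2)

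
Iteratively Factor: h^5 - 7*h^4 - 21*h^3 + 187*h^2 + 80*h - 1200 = (h - 5)*(h^4 - 2*h^3 - 31*h^2 + 32*h + 240) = (h - 5)*(h - 4)*(h^3 + 2*h^2 - 23*h - 60) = (h - 5)^2*(h - 4)*(h^2 + 7*h + 12) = (h - 5)^2*(h - 4)*(h + 4)*(h + 3)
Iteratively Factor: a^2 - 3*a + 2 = (a - 2)*(a - 1)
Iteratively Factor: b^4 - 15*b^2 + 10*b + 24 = (b + 4)*(b^3 - 4*b^2 + b + 6) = (b + 1)*(b + 4)*(b^2 - 5*b + 6) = (b - 2)*(b + 1)*(b + 4)*(b - 3)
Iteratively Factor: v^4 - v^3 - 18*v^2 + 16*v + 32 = (v + 1)*(v^3 - 2*v^2 - 16*v + 32) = (v - 4)*(v + 1)*(v^2 + 2*v - 8) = (v - 4)*(v - 2)*(v + 1)*(v + 4)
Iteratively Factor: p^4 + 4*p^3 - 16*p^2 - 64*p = (p + 4)*(p^3 - 16*p) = p*(p + 4)*(p^2 - 16) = p*(p + 4)^2*(p - 4)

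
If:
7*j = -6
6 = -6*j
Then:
No Solution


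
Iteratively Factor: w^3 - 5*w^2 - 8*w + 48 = (w + 3)*(w^2 - 8*w + 16) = (w - 4)*(w + 3)*(w - 4)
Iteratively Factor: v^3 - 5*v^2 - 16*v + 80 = (v - 5)*(v^2 - 16) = (v - 5)*(v + 4)*(v - 4)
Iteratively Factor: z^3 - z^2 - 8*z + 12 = (z - 2)*(z^2 + z - 6) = (z - 2)*(z + 3)*(z - 2)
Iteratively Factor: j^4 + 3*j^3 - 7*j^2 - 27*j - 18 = (j - 3)*(j^3 + 6*j^2 + 11*j + 6) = (j - 3)*(j + 3)*(j^2 + 3*j + 2) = (j - 3)*(j + 2)*(j + 3)*(j + 1)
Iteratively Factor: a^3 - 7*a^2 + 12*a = (a - 4)*(a^2 - 3*a) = (a - 4)*(a - 3)*(a)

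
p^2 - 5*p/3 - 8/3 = (p - 8/3)*(p + 1)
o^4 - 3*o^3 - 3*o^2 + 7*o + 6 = (o - 3)*(o - 2)*(o + 1)^2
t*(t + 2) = t^2 + 2*t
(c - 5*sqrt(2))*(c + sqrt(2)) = c^2 - 4*sqrt(2)*c - 10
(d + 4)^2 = d^2 + 8*d + 16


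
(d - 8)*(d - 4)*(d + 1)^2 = d^4 - 10*d^3 + 9*d^2 + 52*d + 32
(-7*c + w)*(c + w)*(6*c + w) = -42*c^3 - 43*c^2*w + w^3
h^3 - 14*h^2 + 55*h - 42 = (h - 7)*(h - 6)*(h - 1)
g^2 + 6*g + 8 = (g + 2)*(g + 4)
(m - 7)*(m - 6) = m^2 - 13*m + 42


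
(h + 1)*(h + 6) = h^2 + 7*h + 6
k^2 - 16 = (k - 4)*(k + 4)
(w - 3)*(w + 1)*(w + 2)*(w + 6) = w^4 + 6*w^3 - 7*w^2 - 48*w - 36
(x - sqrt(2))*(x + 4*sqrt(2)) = x^2 + 3*sqrt(2)*x - 8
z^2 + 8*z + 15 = (z + 3)*(z + 5)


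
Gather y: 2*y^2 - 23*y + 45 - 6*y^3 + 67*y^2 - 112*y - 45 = -6*y^3 + 69*y^2 - 135*y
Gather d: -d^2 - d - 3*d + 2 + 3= -d^2 - 4*d + 5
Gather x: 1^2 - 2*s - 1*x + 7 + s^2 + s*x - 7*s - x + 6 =s^2 - 9*s + x*(s - 2) + 14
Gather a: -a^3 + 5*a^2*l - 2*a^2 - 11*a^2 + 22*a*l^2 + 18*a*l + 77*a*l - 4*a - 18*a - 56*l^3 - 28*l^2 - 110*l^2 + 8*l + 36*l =-a^3 + a^2*(5*l - 13) + a*(22*l^2 + 95*l - 22) - 56*l^3 - 138*l^2 + 44*l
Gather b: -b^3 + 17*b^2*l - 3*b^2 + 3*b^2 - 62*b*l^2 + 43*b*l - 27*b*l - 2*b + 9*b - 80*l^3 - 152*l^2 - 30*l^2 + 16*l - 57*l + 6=-b^3 + 17*b^2*l + b*(-62*l^2 + 16*l + 7) - 80*l^3 - 182*l^2 - 41*l + 6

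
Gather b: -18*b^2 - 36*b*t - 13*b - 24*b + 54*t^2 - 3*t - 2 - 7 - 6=-18*b^2 + b*(-36*t - 37) + 54*t^2 - 3*t - 15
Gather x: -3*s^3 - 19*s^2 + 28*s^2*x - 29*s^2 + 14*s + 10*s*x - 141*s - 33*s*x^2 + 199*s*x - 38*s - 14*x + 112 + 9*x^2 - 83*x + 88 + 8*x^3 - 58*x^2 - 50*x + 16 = -3*s^3 - 48*s^2 - 165*s + 8*x^3 + x^2*(-33*s - 49) + x*(28*s^2 + 209*s - 147) + 216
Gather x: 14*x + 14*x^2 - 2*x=14*x^2 + 12*x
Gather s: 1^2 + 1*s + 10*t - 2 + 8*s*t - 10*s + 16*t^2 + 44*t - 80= s*(8*t - 9) + 16*t^2 + 54*t - 81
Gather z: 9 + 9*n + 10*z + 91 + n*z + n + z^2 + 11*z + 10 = 10*n + z^2 + z*(n + 21) + 110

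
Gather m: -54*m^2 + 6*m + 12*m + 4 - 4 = -54*m^2 + 18*m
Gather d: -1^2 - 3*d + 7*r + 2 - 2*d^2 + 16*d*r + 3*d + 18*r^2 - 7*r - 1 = -2*d^2 + 16*d*r + 18*r^2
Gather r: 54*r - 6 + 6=54*r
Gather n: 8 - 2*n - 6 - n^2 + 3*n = -n^2 + n + 2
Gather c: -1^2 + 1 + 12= 12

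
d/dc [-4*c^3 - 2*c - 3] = -12*c^2 - 2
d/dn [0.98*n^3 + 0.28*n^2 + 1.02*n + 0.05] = 2.94*n^2 + 0.56*n + 1.02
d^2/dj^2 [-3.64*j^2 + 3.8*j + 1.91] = -7.28000000000000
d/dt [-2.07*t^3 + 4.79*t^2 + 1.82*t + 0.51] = -6.21*t^2 + 9.58*t + 1.82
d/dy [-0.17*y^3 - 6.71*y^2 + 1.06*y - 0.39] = -0.51*y^2 - 13.42*y + 1.06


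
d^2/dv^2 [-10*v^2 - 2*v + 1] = -20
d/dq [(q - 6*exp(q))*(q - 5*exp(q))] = -11*q*exp(q) + 2*q + 60*exp(2*q) - 11*exp(q)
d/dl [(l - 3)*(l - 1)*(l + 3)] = 3*l^2 - 2*l - 9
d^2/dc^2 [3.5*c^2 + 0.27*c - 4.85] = 7.00000000000000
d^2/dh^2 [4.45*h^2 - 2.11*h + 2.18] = 8.90000000000000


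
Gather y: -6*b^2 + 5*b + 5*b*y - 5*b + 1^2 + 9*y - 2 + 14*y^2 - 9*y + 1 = -6*b^2 + 5*b*y + 14*y^2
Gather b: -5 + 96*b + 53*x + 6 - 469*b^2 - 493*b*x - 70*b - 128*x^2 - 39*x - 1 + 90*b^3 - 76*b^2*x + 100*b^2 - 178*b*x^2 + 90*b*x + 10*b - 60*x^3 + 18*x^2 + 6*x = 90*b^3 + b^2*(-76*x - 369) + b*(-178*x^2 - 403*x + 36) - 60*x^3 - 110*x^2 + 20*x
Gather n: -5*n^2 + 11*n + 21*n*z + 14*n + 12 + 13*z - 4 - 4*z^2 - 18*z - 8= -5*n^2 + n*(21*z + 25) - 4*z^2 - 5*z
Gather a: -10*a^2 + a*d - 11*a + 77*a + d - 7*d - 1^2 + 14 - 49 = -10*a^2 + a*(d + 66) - 6*d - 36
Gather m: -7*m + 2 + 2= 4 - 7*m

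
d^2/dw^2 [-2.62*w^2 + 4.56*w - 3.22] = -5.24000000000000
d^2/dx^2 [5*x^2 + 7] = 10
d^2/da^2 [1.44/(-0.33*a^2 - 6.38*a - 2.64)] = (0.313632*a^2 + 6.063552*a - 1.44*(0.66*a + 6.38)*(1.32*a + 12.76) + 2.509056)/(0.33*a^2 + 6.38*a + 2.64)^3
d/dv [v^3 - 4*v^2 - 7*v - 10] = 3*v^2 - 8*v - 7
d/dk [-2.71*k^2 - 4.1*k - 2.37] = -5.42*k - 4.1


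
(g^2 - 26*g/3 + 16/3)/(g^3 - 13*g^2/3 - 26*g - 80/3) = (3*g - 2)/(3*g^2 + 11*g + 10)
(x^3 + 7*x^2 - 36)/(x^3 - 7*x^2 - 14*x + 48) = (x + 6)/(x - 8)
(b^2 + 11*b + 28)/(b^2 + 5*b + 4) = (b + 7)/(b + 1)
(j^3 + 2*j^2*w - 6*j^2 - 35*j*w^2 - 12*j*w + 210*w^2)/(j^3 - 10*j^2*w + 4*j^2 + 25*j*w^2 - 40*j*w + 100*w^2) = (-j^2 - 7*j*w + 6*j + 42*w)/(-j^2 + 5*j*w - 4*j + 20*w)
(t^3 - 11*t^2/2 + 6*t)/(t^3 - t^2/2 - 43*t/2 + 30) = t/(t + 5)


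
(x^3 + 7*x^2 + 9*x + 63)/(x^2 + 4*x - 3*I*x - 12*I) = (x^2 + x*(7 + 3*I) + 21*I)/(x + 4)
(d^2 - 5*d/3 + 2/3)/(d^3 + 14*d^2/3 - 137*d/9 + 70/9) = 3*(d - 1)/(3*d^2 + 16*d - 35)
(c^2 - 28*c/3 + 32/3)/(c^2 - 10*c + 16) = (c - 4/3)/(c - 2)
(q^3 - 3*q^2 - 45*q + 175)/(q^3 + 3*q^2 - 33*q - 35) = (q - 5)/(q + 1)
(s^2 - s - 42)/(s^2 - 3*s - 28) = (s + 6)/(s + 4)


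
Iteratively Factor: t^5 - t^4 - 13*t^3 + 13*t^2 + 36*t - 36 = (t - 2)*(t^4 + t^3 - 11*t^2 - 9*t + 18) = (t - 2)*(t + 2)*(t^3 - t^2 - 9*t + 9) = (t - 2)*(t - 1)*(t + 2)*(t^2 - 9) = (t - 2)*(t - 1)*(t + 2)*(t + 3)*(t - 3)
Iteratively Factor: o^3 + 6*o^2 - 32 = (o + 4)*(o^2 + 2*o - 8) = (o + 4)^2*(o - 2)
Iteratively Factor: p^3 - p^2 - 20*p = (p - 5)*(p^2 + 4*p) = p*(p - 5)*(p + 4)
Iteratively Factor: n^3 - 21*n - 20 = (n + 1)*(n^2 - n - 20) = (n + 1)*(n + 4)*(n - 5)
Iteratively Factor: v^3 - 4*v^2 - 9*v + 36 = (v - 4)*(v^2 - 9) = (v - 4)*(v + 3)*(v - 3)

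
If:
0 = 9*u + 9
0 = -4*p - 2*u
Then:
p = 1/2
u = -1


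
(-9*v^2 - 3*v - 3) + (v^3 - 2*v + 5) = v^3 - 9*v^2 - 5*v + 2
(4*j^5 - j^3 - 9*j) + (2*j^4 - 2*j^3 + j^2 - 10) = 4*j^5 + 2*j^4 - 3*j^3 + j^2 - 9*j - 10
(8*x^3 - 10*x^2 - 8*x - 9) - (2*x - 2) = 8*x^3 - 10*x^2 - 10*x - 7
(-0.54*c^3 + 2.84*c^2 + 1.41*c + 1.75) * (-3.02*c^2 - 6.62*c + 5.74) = 1.6308*c^5 - 5.002*c^4 - 26.1586*c^3 + 1.6824*c^2 - 3.4916*c + 10.045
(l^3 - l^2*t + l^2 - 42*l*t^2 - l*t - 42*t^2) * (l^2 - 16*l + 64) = l^5 - l^4*t - 15*l^4 - 42*l^3*t^2 + 15*l^3*t + 48*l^3 + 630*l^2*t^2 - 48*l^2*t + 64*l^2 - 2016*l*t^2 - 64*l*t - 2688*t^2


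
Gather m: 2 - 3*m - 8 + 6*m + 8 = 3*m + 2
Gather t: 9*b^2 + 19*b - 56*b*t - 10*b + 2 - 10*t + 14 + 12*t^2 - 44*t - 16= 9*b^2 + 9*b + 12*t^2 + t*(-56*b - 54)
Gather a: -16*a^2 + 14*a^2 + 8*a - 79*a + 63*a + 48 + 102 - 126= -2*a^2 - 8*a + 24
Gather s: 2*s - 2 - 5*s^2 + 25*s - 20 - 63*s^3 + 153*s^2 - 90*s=-63*s^3 + 148*s^2 - 63*s - 22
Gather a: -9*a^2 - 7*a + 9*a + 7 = -9*a^2 + 2*a + 7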